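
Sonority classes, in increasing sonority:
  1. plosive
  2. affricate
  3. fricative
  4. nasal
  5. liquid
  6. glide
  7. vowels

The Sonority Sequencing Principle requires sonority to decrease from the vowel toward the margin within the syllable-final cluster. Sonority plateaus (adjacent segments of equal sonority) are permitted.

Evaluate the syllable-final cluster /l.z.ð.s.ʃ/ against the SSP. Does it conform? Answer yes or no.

/l/: liquid = 5.
/z/: fricative = 3.
/ð/: fricative = 3.
/s/: fricative = 3.
/ʃ/: fricative = 3.
The profile 5-3-3-3-3 is non-increasing (plateaus allowed), so the syllable-final cluster satisfies the SSP.

yes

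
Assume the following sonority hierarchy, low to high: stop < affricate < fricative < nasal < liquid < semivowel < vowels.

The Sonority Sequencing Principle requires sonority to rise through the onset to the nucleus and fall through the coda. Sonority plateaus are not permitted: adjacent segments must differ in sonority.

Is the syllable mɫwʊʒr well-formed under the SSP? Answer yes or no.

Onset: /m/ is a nasal (sonority 4), /ɫ/ is a liquid (sonority 5), /w/ is a semivowel (sonority 6); then the nucleus /ʊ/ (sonority 7).
Onset profile 4-5-6-7 — rises to the nucleus.
Coda: /ʒ/ is a fricative (sonority 3), /r/ is a liquid (sonority 5).
Coda profile 7-3-5 — does not strictly fall throughout.

no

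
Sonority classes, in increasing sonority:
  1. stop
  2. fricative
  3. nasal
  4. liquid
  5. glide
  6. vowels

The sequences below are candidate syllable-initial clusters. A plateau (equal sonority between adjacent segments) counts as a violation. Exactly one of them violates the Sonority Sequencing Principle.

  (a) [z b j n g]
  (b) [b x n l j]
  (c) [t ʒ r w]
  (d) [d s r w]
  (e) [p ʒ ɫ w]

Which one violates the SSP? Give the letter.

a

(a) sonority 2-1-5-3-1: ill-formed.
(b) sonority 1-2-3-4-5: well-formed.
(c) sonority 1-2-4-5: well-formed.
(d) sonority 1-2-4-5: well-formed.
(e) sonority 1-2-4-5: well-formed.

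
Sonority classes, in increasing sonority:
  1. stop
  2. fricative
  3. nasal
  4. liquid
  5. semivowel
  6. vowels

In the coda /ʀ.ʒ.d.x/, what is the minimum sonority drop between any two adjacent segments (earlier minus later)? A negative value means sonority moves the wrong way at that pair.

-1

/ʀ/ — liquid, sonority 4.
/ʒ/ — fricative, sonority 2.
/d/ — stop, sonority 1.
/x/ — fricative, sonority 2.
/ʀ/→/ʒ/: change +2.
/ʒ/→/d/: change +1.
/d/→/x/: change -1.
Minimum = -1.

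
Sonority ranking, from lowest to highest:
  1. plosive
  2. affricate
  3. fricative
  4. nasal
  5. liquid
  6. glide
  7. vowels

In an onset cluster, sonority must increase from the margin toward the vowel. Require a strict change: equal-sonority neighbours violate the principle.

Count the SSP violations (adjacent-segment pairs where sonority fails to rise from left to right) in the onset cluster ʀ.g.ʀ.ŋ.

2

/ʀ/ is a liquid (sonority 5).
/g/ is a plosive (sonority 1).
/ʀ/ is a liquid (sonority 5).
/ŋ/ is a nasal (sonority 4).
/ʀ/→/g/: 5→1 (does not rise) — violation.
/g/→/ʀ/: 1→5 (rises) — ok.
/ʀ/→/ŋ/: 5→4 (does not rise) — violation.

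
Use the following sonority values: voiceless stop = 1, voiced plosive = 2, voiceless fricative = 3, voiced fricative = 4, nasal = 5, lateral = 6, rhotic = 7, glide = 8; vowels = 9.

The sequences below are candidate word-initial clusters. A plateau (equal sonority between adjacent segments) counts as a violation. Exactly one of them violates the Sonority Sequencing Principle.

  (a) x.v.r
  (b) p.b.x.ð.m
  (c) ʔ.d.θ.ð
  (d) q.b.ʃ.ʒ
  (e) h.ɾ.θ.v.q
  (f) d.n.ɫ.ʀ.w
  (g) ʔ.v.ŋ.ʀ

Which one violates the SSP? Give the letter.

e

(a) x.v.r: profile 3-4-7 — obeys.
(b) p.b.x.ð.m: profile 1-2-3-4-5 — obeys.
(c) ʔ.d.θ.ð: profile 1-2-3-4 — obeys.
(d) q.b.ʃ.ʒ: profile 1-2-3-4 — obeys.
(e) h.ɾ.θ.v.q: profile 3-7-3-4-1 — violates.
(f) d.n.ɫ.ʀ.w: profile 2-5-6-7-8 — obeys.
(g) ʔ.v.ŋ.ʀ: profile 1-4-5-7 — obeys.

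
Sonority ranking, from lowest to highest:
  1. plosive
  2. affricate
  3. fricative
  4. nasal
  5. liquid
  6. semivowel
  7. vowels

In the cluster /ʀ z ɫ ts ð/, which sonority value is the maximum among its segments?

/ʀ/ is a liquid (sonority 5).
/z/ is a fricative (sonority 3).
/ɫ/ is a liquid (sonority 5).
/ts/ is an affricate (sonority 2).
/ð/ is a fricative (sonority 3).
The maximum is 5.

5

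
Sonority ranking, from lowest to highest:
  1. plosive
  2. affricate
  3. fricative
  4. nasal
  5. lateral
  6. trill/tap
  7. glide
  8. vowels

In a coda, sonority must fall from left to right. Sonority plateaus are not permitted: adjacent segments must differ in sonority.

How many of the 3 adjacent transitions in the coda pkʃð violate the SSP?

3

/p/ is a plosive (sonority 1).
/k/ is a plosive (sonority 1).
/ʃ/ is a fricative (sonority 3).
/ð/ is a fricative (sonority 3).
/p/→/k/: 1→1 (plateau) — violation.
/k/→/ʃ/: 1→3 (does not fall) — violation.
/ʃ/→/ð/: 3→3 (plateau) — violation.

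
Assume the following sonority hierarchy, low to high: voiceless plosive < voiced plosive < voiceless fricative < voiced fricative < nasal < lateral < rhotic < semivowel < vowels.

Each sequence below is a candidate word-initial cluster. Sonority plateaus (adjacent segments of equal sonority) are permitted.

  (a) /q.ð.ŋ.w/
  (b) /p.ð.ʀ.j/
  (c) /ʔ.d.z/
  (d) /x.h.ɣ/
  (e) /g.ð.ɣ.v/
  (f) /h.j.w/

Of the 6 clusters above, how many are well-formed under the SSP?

(a) sonority 1-4-5-8: well-formed.
(b) sonority 1-4-7-8: well-formed.
(c) sonority 1-2-4: well-formed.
(d) sonority 3-3-4: well-formed.
(e) sonority 2-4-4-4: well-formed.
(f) sonority 3-8-8: well-formed.

6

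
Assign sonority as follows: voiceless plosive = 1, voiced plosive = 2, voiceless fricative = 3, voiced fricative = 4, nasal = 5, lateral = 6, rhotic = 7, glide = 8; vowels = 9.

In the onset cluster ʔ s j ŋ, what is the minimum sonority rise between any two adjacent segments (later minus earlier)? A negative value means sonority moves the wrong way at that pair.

/ʔ/ is a voiceless plosive (sonority 1).
/s/ is a voiceless fricative (sonority 3).
/j/ is a glide (sonority 8).
/ŋ/ is a nasal (sonority 5).
/ʔ/→/s/: change +2.
/s/→/j/: change +5.
/j/→/ŋ/: change -3.
Minimum = -3.

-3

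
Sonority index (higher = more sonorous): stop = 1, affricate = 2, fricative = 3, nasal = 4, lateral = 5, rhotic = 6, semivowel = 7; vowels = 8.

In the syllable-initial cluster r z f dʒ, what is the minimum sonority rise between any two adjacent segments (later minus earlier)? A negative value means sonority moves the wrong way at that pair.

/r/ is a rhotic (sonority 6).
/z/ is a fricative (sonority 3).
/f/ is a fricative (sonority 3).
/dʒ/ is an affricate (sonority 2).
/r/→/z/: change -3.
/z/→/f/: change +0.
/f/→/dʒ/: change -1.
Minimum = -3.

-3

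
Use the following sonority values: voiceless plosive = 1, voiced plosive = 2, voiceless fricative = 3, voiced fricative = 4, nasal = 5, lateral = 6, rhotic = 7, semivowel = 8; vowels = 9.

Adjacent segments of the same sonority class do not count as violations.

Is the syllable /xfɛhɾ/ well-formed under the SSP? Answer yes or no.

no

Onset: /x/ is a voiceless fricative (sonority 3), /f/ is a voiceless fricative (sonority 3); then the nucleus /ɛ/ (sonority 9).
Onset profile 3-3-9 — rises to the nucleus.
Coda: /h/ is a voiceless fricative (sonority 3), /ɾ/ is a rhotic (sonority 7).
Coda profile 9-3-7 — does not fall throughout.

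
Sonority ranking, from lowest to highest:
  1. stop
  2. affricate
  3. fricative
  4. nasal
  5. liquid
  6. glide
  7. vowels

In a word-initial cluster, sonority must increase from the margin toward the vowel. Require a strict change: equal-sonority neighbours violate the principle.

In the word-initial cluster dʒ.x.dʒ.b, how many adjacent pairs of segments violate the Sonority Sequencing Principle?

/dʒ/ is an affricate (sonority 2).
/x/ is a fricative (sonority 3).
/dʒ/ is an affricate (sonority 2).
/b/ is a stop (sonority 1).
/dʒ/→/x/: 2→3 (rises) — ok.
/x/→/dʒ/: 3→2 (does not rise) — violation.
/dʒ/→/b/: 2→1 (does not rise) — violation.

2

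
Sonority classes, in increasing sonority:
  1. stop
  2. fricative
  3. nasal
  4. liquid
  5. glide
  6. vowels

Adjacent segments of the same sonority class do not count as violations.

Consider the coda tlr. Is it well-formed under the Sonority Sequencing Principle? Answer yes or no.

/t/ is a stop (sonority 1).
/l/ is a liquid (sonority 4).
/r/ is a liquid (sonority 4).
The profile is 1-4-4. Between /t/ (1) and /l/ (4) sonority does not fall, so the cluster violates the SSP.

no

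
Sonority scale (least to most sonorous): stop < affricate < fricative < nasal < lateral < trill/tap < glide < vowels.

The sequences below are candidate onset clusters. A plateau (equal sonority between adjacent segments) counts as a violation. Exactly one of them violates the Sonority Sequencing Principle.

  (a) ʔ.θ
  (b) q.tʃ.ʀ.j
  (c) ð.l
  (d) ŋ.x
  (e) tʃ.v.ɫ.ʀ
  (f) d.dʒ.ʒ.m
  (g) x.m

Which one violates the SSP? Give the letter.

(a) 1-3 → obeys
(b) 1-2-6-7 → obeys
(c) 3-5 → obeys
(d) 4-3 → violates
(e) 2-3-5-6 → obeys
(f) 1-2-3-4 → obeys
(g) 3-4 → obeys

d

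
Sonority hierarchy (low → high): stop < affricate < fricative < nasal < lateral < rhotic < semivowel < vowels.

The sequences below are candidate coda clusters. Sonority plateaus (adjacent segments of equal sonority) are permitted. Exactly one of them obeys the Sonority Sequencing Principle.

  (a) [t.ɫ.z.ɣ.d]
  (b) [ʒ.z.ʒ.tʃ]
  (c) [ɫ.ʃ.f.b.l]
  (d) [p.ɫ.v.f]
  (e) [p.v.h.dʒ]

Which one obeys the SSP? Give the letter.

b

(a) 1-5-3-3-1 → violates
(b) 3-3-3-2 → obeys
(c) 5-3-3-1-5 → violates
(d) 1-5-3-3 → violates
(e) 1-3-3-2 → violates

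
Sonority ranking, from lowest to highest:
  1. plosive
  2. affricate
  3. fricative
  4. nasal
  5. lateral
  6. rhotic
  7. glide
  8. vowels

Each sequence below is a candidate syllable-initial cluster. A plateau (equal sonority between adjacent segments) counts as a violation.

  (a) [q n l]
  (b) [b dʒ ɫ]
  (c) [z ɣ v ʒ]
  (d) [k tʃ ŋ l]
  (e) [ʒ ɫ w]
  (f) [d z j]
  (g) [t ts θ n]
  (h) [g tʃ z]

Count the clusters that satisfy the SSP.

(a) [q n l]: profile 1-4-5 — obeys.
(b) [b dʒ ɫ]: profile 1-2-5 — obeys.
(c) [z ɣ v ʒ]: profile 3-3-3-3 — violates.
(d) [k tʃ ŋ l]: profile 1-2-4-5 — obeys.
(e) [ʒ ɫ w]: profile 3-5-7 — obeys.
(f) [d z j]: profile 1-3-7 — obeys.
(g) [t ts θ n]: profile 1-2-3-4 — obeys.
(h) [g tʃ z]: profile 1-2-3 — obeys.

7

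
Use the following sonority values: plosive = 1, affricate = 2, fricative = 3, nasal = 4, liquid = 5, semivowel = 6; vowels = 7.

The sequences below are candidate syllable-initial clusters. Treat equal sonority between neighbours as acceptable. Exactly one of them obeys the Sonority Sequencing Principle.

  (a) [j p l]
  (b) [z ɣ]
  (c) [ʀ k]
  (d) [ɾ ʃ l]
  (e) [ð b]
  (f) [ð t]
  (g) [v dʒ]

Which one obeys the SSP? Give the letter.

(a) [j p l]: profile 6-1-5 — violates.
(b) [z ɣ]: profile 3-3 — obeys.
(c) [ʀ k]: profile 5-1 — violates.
(d) [ɾ ʃ l]: profile 5-3-5 — violates.
(e) [ð b]: profile 3-1 — violates.
(f) [ð t]: profile 3-1 — violates.
(g) [v dʒ]: profile 3-2 — violates.

b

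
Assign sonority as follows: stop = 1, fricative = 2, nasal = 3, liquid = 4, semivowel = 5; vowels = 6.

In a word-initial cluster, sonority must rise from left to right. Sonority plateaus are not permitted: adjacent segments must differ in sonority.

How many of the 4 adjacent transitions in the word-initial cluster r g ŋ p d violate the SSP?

/r/ is a liquid (sonority 4).
/g/ is a stop (sonority 1).
/ŋ/ is a nasal (sonority 3).
/p/ is a stop (sonority 1).
/d/ is a stop (sonority 1).
/r/→/g/: 4→1 (does not rise) — violation.
/g/→/ŋ/: 1→3 (rises) — ok.
/ŋ/→/p/: 3→1 (does not rise) — violation.
/p/→/d/: 1→1 (plateau) — violation.

3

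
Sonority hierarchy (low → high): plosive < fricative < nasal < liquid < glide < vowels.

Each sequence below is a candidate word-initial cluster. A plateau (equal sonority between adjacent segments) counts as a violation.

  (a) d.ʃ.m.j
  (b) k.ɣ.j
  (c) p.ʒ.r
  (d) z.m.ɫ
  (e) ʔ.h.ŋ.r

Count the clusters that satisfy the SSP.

5

(a) 1-2-3-5 → obeys
(b) 1-2-5 → obeys
(c) 1-2-4 → obeys
(d) 2-3-4 → obeys
(e) 1-2-3-4 → obeys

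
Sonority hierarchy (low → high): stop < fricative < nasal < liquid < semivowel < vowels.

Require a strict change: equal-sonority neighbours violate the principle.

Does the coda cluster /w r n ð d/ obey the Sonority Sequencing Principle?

yes

/w/ is a semivowel (sonority 5).
/r/ is a liquid (sonority 4).
/n/ is a nasal (sonority 3).
/ð/ is a fricative (sonority 2).
/d/ is a stop (sonority 1).
The profile 5-4-3-2-1 strictly falls, so the coda cluster satisfies the SSP.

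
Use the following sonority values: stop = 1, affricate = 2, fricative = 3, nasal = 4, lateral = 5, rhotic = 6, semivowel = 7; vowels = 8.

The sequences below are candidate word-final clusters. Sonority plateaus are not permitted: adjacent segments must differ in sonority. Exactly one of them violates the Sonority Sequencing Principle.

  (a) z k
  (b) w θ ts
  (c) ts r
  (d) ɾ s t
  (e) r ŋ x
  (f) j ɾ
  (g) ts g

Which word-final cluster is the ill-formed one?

(a) 3-1 → obeys
(b) 7-3-2 → obeys
(c) 2-6 → violates
(d) 6-3-1 → obeys
(e) 6-4-3 → obeys
(f) 7-6 → obeys
(g) 2-1 → obeys

c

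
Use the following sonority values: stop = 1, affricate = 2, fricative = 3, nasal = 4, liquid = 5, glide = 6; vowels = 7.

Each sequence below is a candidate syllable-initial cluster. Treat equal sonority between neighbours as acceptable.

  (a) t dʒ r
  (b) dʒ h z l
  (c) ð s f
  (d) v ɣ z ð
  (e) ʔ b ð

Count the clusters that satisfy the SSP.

5

(a) sonority 1-2-5: well-formed.
(b) sonority 2-3-3-5: well-formed.
(c) sonority 3-3-3: well-formed.
(d) sonority 3-3-3-3: well-formed.
(e) sonority 1-1-3: well-formed.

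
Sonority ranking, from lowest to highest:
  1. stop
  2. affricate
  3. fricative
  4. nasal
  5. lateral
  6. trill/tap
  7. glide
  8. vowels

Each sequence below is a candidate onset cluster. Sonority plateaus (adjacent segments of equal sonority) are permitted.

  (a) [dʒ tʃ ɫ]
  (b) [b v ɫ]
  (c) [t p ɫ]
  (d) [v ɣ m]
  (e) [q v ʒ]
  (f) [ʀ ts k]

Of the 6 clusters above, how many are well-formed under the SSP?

5

(a) [dʒ tʃ ɫ]: profile 2-2-5 — obeys.
(b) [b v ɫ]: profile 1-3-5 — obeys.
(c) [t p ɫ]: profile 1-1-5 — obeys.
(d) [v ɣ m]: profile 3-3-4 — obeys.
(e) [q v ʒ]: profile 1-3-3 — obeys.
(f) [ʀ ts k]: profile 6-2-1 — violates.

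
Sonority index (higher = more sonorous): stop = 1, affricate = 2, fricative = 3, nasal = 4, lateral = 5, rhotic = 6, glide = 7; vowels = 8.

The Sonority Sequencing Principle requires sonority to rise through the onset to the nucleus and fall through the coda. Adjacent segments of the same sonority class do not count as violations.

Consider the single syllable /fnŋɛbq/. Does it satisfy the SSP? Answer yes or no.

Onset: /f/ is a fricative (sonority 3), /n/ is a nasal (sonority 4), /ŋ/ is a nasal (sonority 4); then the nucleus /ɛ/ (sonority 8).
Onset profile 3-4-4-8 — rises to the nucleus.
Coda: /b/ is a stop (sonority 1), /q/ is a stop (sonority 1).
Coda profile 8-1-1 — falls from the nucleus.

yes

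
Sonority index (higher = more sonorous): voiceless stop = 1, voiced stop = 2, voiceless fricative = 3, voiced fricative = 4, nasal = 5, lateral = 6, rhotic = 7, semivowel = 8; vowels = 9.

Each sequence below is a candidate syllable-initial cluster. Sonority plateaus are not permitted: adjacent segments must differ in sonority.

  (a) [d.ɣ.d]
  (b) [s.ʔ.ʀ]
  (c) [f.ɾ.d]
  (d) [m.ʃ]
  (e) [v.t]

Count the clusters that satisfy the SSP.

(a) sonority 2-4-2: ill-formed.
(b) sonority 3-1-7: ill-formed.
(c) sonority 3-7-2: ill-formed.
(d) sonority 5-3: ill-formed.
(e) sonority 4-1: ill-formed.

0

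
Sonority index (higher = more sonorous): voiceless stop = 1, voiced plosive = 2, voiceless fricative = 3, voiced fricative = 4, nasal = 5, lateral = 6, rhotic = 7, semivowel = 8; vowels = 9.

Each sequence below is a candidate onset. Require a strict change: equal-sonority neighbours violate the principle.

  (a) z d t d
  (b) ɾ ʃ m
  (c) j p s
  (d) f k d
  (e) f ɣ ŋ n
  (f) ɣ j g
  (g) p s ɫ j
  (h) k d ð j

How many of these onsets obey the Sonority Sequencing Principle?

(a) sonority 4-2-1-2: ill-formed.
(b) sonority 7-3-5: ill-formed.
(c) sonority 8-1-3: ill-formed.
(d) sonority 3-1-2: ill-formed.
(e) sonority 3-4-5-5: ill-formed.
(f) sonority 4-8-2: ill-formed.
(g) sonority 1-3-6-8: well-formed.
(h) sonority 1-2-4-8: well-formed.

2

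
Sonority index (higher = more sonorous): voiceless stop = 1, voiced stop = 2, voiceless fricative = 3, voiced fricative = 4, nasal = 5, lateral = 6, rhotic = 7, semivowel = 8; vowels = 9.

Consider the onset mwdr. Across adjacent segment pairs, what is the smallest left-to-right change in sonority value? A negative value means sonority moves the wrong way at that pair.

/m/ is a nasal (sonority 5).
/w/ is a semivowel (sonority 8).
/d/ is a voiced stop (sonority 2).
/r/ is a rhotic (sonority 7).
/m/→/w/: change +3.
/w/→/d/: change -6.
/d/→/r/: change +5.
Minimum = -6.

-6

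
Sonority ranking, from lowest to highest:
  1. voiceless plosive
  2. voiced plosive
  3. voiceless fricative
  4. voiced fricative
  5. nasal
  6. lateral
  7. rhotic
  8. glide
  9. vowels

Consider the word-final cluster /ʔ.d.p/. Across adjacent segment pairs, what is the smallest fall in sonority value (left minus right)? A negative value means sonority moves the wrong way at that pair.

-1

/ʔ/ is a voiceless plosive (sonority 1).
/d/ is a voiced plosive (sonority 2).
/p/ is a voiceless plosive (sonority 1).
/ʔ/→/d/: change -1.
/d/→/p/: change +1.
Minimum = -1.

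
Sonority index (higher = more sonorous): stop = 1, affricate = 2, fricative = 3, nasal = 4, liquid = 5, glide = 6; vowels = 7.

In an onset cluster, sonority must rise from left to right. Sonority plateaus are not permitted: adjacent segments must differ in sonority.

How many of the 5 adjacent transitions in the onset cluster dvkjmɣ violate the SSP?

/d/ — stop, sonority 1.
/v/ — fricative, sonority 3.
/k/ — stop, sonority 1.
/j/ — glide, sonority 6.
/m/ — nasal, sonority 4.
/ɣ/ — fricative, sonority 3.
/d/→/v/: 1→3 (rises) — ok.
/v/→/k/: 3→1 (does not rise) — violation.
/k/→/j/: 1→6 (rises) — ok.
/j/→/m/: 6→4 (does not rise) — violation.
/m/→/ɣ/: 4→3 (does not rise) — violation.

3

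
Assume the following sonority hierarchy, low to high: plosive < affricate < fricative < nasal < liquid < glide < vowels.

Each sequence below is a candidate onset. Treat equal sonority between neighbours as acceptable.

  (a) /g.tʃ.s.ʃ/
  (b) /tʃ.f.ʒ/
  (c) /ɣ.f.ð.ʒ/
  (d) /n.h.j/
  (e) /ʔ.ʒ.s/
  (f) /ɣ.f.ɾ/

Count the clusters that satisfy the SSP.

(a) sonority 1-2-3-3: well-formed.
(b) sonority 2-3-3: well-formed.
(c) sonority 3-3-3-3: well-formed.
(d) sonority 4-3-6: ill-formed.
(e) sonority 1-3-3: well-formed.
(f) sonority 3-3-5: well-formed.

5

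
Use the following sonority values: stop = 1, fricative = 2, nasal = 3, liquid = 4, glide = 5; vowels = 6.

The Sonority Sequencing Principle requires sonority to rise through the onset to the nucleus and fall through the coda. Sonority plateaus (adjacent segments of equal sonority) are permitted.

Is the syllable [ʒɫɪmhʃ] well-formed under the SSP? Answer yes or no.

Onset: /ʒ/ is a fricative (sonority 2), /ɫ/ is a liquid (sonority 4); then the nucleus /ɪ/ (sonority 6).
Onset profile 2-4-6 — rises to the nucleus.
Coda: /m/ is a nasal (sonority 3), /h/ is a fricative (sonority 2), /ʃ/ is a fricative (sonority 2).
Coda profile 6-3-2-2 — falls from the nucleus.

yes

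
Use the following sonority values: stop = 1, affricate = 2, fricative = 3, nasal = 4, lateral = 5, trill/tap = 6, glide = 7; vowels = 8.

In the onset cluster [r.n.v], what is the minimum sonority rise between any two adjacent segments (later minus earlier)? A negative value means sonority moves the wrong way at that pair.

-2

/r/: trill/tap = 6.
/n/: nasal = 4.
/v/: fricative = 3.
/r/→/n/: change -2.
/n/→/v/: change -1.
Minimum = -2.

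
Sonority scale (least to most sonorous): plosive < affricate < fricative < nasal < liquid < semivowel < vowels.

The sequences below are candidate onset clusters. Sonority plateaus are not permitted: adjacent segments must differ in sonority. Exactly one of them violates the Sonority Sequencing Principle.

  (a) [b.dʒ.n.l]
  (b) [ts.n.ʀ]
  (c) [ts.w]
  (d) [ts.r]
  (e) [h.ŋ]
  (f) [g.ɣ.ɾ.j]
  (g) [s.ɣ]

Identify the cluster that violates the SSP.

g

(a) 1-2-4-5 → obeys
(b) 2-4-5 → obeys
(c) 2-6 → obeys
(d) 2-5 → obeys
(e) 3-4 → obeys
(f) 1-3-5-6 → obeys
(g) 3-3 → violates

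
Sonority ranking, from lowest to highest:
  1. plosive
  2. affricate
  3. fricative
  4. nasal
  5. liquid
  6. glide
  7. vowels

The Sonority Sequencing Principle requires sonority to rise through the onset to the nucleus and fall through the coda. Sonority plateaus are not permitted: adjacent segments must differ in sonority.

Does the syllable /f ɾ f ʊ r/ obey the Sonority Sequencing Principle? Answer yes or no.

Onset: /f/ is a fricative (sonority 3), /ɾ/ is a liquid (sonority 5), /f/ is a fricative (sonority 3); then the nucleus /ʊ/ (sonority 7).
Onset profile 3-5-3-7 — does not strictly rise throughout.
Coda: /r/ is a liquid (sonority 5).
Coda profile 7-5 — falls from the nucleus.

no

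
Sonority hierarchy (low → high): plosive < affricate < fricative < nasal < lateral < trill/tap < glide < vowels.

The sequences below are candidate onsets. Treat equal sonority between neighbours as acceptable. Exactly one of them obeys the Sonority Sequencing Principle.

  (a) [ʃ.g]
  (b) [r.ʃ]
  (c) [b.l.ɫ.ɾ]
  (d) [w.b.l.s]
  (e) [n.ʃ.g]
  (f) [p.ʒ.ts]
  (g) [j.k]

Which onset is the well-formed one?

c

(a) 3-1 → violates
(b) 6-3 → violates
(c) 1-5-5-6 → obeys
(d) 7-1-5-3 → violates
(e) 4-3-1 → violates
(f) 1-3-2 → violates
(g) 7-1 → violates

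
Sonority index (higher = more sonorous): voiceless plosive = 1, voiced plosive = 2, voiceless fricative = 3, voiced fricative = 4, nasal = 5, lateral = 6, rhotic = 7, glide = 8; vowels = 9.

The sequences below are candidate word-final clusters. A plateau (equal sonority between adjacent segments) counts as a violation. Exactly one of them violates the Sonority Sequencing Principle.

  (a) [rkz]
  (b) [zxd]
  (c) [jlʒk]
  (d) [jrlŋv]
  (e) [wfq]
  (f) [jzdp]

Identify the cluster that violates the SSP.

(a) 7-1-4 → violates
(b) 4-3-2 → obeys
(c) 8-6-4-1 → obeys
(d) 8-7-6-5-4 → obeys
(e) 8-3-1 → obeys
(f) 8-4-2-1 → obeys

a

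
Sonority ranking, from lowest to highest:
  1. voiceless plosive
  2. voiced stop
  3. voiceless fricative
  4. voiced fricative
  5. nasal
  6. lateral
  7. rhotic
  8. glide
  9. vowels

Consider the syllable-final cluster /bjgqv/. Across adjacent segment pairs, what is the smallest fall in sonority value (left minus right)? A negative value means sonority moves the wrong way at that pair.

/b/ — voiced stop, sonority 2.
/j/ — glide, sonority 8.
/g/ — voiced stop, sonority 2.
/q/ — voiceless plosive, sonority 1.
/v/ — voiced fricative, sonority 4.
/b/→/j/: change -6.
/j/→/g/: change +6.
/g/→/q/: change +1.
/q/→/v/: change -3.
Minimum = -6.

-6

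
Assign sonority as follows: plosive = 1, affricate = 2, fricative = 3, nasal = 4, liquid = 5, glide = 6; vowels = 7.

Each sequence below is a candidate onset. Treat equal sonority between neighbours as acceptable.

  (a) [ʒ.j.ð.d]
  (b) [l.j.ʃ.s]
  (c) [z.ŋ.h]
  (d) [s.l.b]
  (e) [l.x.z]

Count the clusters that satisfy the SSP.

0

(a) [ʒ.j.ð.d]: profile 3-6-3-1 — violates.
(b) [l.j.ʃ.s]: profile 5-6-3-3 — violates.
(c) [z.ŋ.h]: profile 3-4-3 — violates.
(d) [s.l.b]: profile 3-5-1 — violates.
(e) [l.x.z]: profile 5-3-3 — violates.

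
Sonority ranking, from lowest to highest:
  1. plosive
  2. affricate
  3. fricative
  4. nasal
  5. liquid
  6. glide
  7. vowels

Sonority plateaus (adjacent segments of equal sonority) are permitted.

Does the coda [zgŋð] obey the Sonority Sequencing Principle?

no

/z/: fricative = 3.
/g/: plosive = 1.
/ŋ/: nasal = 4.
/ð/: fricative = 3.
The profile is 3-1-4-3. Between /g/ (1) and /ŋ/ (4) sonority does not fall, so the cluster violates the SSP.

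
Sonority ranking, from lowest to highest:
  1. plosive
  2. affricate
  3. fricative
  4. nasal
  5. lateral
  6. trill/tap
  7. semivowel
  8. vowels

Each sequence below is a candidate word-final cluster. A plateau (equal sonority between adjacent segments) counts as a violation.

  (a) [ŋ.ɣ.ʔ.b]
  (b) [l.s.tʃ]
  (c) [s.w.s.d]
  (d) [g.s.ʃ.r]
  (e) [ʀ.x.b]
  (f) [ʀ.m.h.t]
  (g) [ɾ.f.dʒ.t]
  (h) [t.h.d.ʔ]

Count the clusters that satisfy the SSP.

(a) [ŋ.ɣ.ʔ.b]: profile 4-3-1-1 — violates.
(b) [l.s.tʃ]: profile 5-3-2 — obeys.
(c) [s.w.s.d]: profile 3-7-3-1 — violates.
(d) [g.s.ʃ.r]: profile 1-3-3-6 — violates.
(e) [ʀ.x.b]: profile 6-3-1 — obeys.
(f) [ʀ.m.h.t]: profile 6-4-3-1 — obeys.
(g) [ɾ.f.dʒ.t]: profile 6-3-2-1 — obeys.
(h) [t.h.d.ʔ]: profile 1-3-1-1 — violates.

4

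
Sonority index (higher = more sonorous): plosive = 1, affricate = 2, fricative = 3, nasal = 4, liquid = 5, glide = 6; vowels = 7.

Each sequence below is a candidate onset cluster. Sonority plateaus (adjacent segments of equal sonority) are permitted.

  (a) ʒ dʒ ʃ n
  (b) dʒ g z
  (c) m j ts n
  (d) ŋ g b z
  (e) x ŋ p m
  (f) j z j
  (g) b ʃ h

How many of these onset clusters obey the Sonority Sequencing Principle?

(a) ʒ dʒ ʃ n: profile 3-2-3-4 — violates.
(b) dʒ g z: profile 2-1-3 — violates.
(c) m j ts n: profile 4-6-2-4 — violates.
(d) ŋ g b z: profile 4-1-1-3 — violates.
(e) x ŋ p m: profile 3-4-1-4 — violates.
(f) j z j: profile 6-3-6 — violates.
(g) b ʃ h: profile 1-3-3 — obeys.

1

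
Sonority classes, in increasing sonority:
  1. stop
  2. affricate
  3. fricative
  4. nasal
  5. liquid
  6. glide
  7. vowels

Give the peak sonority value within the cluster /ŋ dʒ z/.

/ŋ/ is a nasal (sonority 4).
/dʒ/ is an affricate (sonority 2).
/z/ is a fricative (sonority 3).
The maximum is 4.

4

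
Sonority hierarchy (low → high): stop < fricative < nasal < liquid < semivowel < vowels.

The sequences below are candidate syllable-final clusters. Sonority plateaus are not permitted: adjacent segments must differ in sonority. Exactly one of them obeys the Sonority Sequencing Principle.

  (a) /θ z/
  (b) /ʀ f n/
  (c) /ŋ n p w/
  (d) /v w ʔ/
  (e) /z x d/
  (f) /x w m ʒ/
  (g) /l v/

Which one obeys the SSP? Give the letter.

(a) 2-2 → violates
(b) 4-2-3 → violates
(c) 3-3-1-5 → violates
(d) 2-5-1 → violates
(e) 2-2-1 → violates
(f) 2-5-3-2 → violates
(g) 4-2 → obeys

g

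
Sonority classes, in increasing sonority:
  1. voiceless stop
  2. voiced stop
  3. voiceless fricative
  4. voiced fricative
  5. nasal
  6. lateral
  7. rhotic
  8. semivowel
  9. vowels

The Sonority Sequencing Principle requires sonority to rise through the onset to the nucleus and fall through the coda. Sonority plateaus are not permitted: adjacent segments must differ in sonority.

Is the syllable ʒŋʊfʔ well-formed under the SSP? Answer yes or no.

Onset: /ʒ/ is a voiced fricative (sonority 4), /ŋ/ is a nasal (sonority 5); then the nucleus /ʊ/ (sonority 9).
Onset profile 4-5-9 — rises to the nucleus.
Coda: /f/ is a voiceless fricative (sonority 3), /ʔ/ is a voiceless stop (sonority 1).
Coda profile 9-3-1 — falls from the nucleus.

yes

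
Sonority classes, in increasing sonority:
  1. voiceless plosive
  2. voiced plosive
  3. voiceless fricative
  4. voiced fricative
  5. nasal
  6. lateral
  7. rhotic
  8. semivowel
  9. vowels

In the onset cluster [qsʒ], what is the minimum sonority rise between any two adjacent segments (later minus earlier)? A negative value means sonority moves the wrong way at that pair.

1

/q/ is a voiceless plosive (sonority 1).
/s/ is a voiceless fricative (sonority 3).
/ʒ/ is a voiced fricative (sonority 4).
/q/→/s/: change +2.
/s/→/ʒ/: change +1.
Minimum = 1.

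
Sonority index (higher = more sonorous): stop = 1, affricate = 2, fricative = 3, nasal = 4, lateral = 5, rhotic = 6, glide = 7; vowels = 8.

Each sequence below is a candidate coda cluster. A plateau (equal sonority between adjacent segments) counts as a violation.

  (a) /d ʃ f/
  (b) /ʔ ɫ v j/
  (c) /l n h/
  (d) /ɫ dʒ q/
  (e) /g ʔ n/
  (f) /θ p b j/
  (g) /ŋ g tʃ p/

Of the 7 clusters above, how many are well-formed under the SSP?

(a) sonority 1-3-3: ill-formed.
(b) sonority 1-5-3-7: ill-formed.
(c) sonority 5-4-3: well-formed.
(d) sonority 5-2-1: well-formed.
(e) sonority 1-1-4: ill-formed.
(f) sonority 3-1-1-7: ill-formed.
(g) sonority 4-1-2-1: ill-formed.

2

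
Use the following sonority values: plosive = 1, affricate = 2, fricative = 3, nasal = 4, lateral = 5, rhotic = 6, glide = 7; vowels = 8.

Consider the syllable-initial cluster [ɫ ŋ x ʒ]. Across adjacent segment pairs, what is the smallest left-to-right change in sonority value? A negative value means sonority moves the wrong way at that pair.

/ɫ/ — lateral, sonority 5.
/ŋ/ — nasal, sonority 4.
/x/ — fricative, sonority 3.
/ʒ/ — fricative, sonority 3.
/ɫ/→/ŋ/: change -1.
/ŋ/→/x/: change -1.
/x/→/ʒ/: change +0.
Minimum = -1.

-1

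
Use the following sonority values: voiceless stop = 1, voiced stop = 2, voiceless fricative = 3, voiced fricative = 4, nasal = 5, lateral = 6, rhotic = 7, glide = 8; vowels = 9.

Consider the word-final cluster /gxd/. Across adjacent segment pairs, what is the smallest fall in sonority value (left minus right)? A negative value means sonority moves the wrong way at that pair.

/g/ is a voiced stop (sonority 2).
/x/ is a voiceless fricative (sonority 3).
/d/ is a voiced stop (sonority 2).
/g/→/x/: change -1.
/x/→/d/: change +1.
Minimum = -1.

-1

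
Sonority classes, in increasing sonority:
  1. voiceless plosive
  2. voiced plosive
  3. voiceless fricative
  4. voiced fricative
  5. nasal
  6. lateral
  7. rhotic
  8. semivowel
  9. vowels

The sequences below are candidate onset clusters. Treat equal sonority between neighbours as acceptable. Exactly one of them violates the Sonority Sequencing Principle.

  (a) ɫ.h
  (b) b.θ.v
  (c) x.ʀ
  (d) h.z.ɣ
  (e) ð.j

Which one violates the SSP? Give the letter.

(a) ɫ.h: profile 6-3 — violates.
(b) b.θ.v: profile 2-3-4 — obeys.
(c) x.ʀ: profile 3-7 — obeys.
(d) h.z.ɣ: profile 3-4-4 — obeys.
(e) ð.j: profile 4-8 — obeys.

a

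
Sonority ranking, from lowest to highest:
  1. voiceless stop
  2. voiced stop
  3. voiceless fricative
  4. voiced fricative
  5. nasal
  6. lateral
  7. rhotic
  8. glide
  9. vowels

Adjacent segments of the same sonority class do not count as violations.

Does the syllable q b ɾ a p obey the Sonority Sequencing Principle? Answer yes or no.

yes

Onset: /q/ is a voiceless stop (sonority 1), /b/ is a voiced stop (sonority 2), /ɾ/ is a rhotic (sonority 7); then the nucleus /a/ (sonority 9).
Onset profile 1-2-7-9 — rises to the nucleus.
Coda: /p/ is a voiceless stop (sonority 1).
Coda profile 9-1 — falls from the nucleus.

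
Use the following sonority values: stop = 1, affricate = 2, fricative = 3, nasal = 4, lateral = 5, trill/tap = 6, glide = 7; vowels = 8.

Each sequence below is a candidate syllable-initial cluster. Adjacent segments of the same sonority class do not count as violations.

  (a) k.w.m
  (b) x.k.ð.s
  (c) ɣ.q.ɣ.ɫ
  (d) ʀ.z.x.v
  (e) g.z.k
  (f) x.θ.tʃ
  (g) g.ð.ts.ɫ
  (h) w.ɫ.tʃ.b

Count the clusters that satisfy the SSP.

(a) sonority 1-7-4: ill-formed.
(b) sonority 3-1-3-3: ill-formed.
(c) sonority 3-1-3-5: ill-formed.
(d) sonority 6-3-3-3: ill-formed.
(e) sonority 1-3-1: ill-formed.
(f) sonority 3-3-2: ill-formed.
(g) sonority 1-3-2-5: ill-formed.
(h) sonority 7-5-2-1: ill-formed.

0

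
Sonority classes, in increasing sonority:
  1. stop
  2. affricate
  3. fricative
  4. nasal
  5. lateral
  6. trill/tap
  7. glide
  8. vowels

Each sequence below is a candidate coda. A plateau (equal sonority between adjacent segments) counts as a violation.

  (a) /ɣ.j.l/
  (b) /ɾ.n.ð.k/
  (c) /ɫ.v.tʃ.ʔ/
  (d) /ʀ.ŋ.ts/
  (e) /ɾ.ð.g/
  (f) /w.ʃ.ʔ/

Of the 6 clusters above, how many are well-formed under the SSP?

5

(a) sonority 3-7-5: ill-formed.
(b) sonority 6-4-3-1: well-formed.
(c) sonority 5-3-2-1: well-formed.
(d) sonority 6-4-2: well-formed.
(e) sonority 6-3-1: well-formed.
(f) sonority 7-3-1: well-formed.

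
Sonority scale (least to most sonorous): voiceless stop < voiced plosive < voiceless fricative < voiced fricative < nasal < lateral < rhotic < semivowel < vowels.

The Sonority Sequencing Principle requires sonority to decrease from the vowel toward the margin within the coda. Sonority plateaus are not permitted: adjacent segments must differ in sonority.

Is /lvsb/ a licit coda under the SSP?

/l/ — lateral, sonority 6.
/v/ — voiced fricative, sonority 4.
/s/ — voiceless fricative, sonority 3.
/b/ — voiced plosive, sonority 2.
The profile 6-4-3-2 strictly falls, so the coda satisfies the SSP.

yes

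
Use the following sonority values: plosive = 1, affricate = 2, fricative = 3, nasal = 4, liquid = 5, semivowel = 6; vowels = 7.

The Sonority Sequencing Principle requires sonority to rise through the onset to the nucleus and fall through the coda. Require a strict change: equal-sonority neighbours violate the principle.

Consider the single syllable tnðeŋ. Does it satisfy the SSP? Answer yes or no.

Onset: /t/ is a plosive (sonority 1), /n/ is a nasal (sonority 4), /ð/ is a fricative (sonority 3); then the nucleus /e/ (sonority 7).
Onset profile 1-4-3-7 — does not strictly rise throughout.
Coda: /ŋ/ is a nasal (sonority 4).
Coda profile 7-4 — falls from the nucleus.

no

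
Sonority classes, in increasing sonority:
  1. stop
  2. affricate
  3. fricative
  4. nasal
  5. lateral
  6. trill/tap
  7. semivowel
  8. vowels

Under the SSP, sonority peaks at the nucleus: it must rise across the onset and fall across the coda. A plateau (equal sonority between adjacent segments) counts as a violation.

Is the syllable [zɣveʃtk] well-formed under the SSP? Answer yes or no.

Onset: /z/ is a fricative (sonority 3), /ɣ/ is a fricative (sonority 3), /v/ is a fricative (sonority 3); then the nucleus /e/ (sonority 8).
Onset profile 3-3-3-8 — does not strictly rise throughout.
Coda: /ʃ/ is a fricative (sonority 3), /t/ is a stop (sonority 1), /k/ is a stop (sonority 1).
Coda profile 8-3-1-1 — does not strictly fall throughout.

no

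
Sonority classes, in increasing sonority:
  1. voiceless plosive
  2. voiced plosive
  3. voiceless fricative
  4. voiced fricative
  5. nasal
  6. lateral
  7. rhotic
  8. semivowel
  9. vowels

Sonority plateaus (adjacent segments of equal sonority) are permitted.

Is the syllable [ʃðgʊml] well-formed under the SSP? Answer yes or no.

no

Onset: /ʃ/ is a voiceless fricative (sonority 3), /ð/ is a voiced fricative (sonority 4), /g/ is a voiced plosive (sonority 2); then the nucleus /ʊ/ (sonority 9).
Onset profile 3-4-2-9 — does not rise throughout.
Coda: /m/ is a nasal (sonority 5), /l/ is a lateral (sonority 6).
Coda profile 9-5-6 — does not fall throughout.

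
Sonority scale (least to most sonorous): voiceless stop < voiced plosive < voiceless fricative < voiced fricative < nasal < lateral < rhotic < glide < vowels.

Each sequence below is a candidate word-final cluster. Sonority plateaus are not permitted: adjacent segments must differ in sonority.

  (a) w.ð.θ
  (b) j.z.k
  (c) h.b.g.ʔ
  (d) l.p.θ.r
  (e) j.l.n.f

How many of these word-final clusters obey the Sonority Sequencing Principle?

(a) sonority 8-4-3: well-formed.
(b) sonority 8-4-1: well-formed.
(c) sonority 3-2-2-1: ill-formed.
(d) sonority 6-1-3-7: ill-formed.
(e) sonority 8-6-5-3: well-formed.

3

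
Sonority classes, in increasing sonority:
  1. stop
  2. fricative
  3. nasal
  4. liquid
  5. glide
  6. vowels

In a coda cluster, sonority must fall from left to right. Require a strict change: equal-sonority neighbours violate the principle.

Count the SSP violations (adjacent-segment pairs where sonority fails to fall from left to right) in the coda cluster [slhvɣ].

3

/s/: fricative = 2.
/l/: liquid = 4.
/h/: fricative = 2.
/v/: fricative = 2.
/ɣ/: fricative = 2.
/s/→/l/: 2→4 (does not fall) — violation.
/l/→/h/: 4→2 (falls) — ok.
/h/→/v/: 2→2 (plateau) — violation.
/v/→/ɣ/: 2→2 (plateau) — violation.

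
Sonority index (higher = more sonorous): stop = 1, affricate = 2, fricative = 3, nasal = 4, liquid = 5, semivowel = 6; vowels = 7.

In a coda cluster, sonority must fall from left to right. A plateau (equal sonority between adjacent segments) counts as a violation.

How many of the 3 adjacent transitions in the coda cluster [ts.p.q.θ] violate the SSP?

/ts/: affricate = 2.
/p/: stop = 1.
/q/: stop = 1.
/θ/: fricative = 3.
/ts/→/p/: 2→1 (falls) — ok.
/p/→/q/: 1→1 (plateau) — violation.
/q/→/θ/: 1→3 (does not fall) — violation.

2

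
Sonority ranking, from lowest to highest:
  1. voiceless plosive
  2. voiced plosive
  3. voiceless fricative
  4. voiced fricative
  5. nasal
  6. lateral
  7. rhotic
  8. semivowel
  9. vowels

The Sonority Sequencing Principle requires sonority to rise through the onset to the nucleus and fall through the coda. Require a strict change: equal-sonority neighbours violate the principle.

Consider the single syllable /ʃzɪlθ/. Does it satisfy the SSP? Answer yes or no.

Onset: /ʃ/ is a voiceless fricative (sonority 3), /z/ is a voiced fricative (sonority 4); then the nucleus /ɪ/ (sonority 9).
Onset profile 3-4-9 — rises to the nucleus.
Coda: /l/ is a lateral (sonority 6), /θ/ is a voiceless fricative (sonority 3).
Coda profile 9-6-3 — falls from the nucleus.

yes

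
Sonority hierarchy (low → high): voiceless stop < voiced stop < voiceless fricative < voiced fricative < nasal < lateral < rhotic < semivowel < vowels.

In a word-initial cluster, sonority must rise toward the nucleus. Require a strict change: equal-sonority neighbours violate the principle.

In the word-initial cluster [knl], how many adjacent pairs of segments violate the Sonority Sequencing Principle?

0

/k/ is a voiceless stop (sonority 1).
/n/ is a nasal (sonority 5).
/l/ is a lateral (sonority 6).
/k/→/n/: 1→5 (rises) — ok.
/n/→/l/: 5→6 (rises) — ok.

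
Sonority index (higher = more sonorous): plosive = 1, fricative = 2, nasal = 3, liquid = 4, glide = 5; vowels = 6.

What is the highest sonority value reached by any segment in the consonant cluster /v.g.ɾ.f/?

/v/ — fricative, sonority 2.
/g/ — plosive, sonority 1.
/ɾ/ — liquid, sonority 4.
/f/ — fricative, sonority 2.
The maximum is 4.

4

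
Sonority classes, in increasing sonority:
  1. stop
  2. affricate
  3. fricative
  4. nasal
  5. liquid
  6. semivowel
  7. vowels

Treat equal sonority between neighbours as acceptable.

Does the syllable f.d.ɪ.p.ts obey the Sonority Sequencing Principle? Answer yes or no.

Onset: /f/ is a fricative (sonority 3), /d/ is a stop (sonority 1); then the nucleus /ɪ/ (sonority 7).
Onset profile 3-1-7 — does not rise throughout.
Coda: /p/ is a stop (sonority 1), /ts/ is an affricate (sonority 2).
Coda profile 7-1-2 — does not fall throughout.

no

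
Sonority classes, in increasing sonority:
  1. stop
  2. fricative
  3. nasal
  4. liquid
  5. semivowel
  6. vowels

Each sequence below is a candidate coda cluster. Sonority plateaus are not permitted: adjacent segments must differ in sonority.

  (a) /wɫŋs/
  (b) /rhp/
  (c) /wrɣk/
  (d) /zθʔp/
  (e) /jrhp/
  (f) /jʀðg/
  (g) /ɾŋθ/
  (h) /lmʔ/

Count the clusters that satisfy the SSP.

7

(a) /wɫŋs/: profile 5-4-3-2 — obeys.
(b) /rhp/: profile 4-2-1 — obeys.
(c) /wrɣk/: profile 5-4-2-1 — obeys.
(d) /zθʔp/: profile 2-2-1-1 — violates.
(e) /jrhp/: profile 5-4-2-1 — obeys.
(f) /jʀðg/: profile 5-4-2-1 — obeys.
(g) /ɾŋθ/: profile 4-3-2 — obeys.
(h) /lmʔ/: profile 4-3-1 — obeys.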